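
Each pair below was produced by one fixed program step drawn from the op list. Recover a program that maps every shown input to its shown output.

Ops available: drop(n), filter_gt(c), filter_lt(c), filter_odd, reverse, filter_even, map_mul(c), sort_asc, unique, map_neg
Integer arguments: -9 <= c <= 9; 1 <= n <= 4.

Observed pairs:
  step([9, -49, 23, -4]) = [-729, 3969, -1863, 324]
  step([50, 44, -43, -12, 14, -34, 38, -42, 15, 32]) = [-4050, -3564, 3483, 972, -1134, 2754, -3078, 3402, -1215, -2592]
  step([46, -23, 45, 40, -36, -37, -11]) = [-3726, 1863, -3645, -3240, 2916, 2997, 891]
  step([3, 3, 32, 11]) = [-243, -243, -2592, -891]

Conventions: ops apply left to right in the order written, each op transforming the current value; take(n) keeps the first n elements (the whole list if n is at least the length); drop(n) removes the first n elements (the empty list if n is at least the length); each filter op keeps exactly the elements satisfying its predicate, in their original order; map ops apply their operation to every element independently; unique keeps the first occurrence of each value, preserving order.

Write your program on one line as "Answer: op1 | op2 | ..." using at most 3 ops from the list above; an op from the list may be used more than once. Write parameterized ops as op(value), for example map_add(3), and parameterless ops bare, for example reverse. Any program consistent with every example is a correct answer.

map_mul(-9) | map_mul(-9) | map_neg

Check, running the answer program on each example:
  [9, -49, 23, -4] -> [-81, 441, -207, 36] -> [729, -3969, 1863, -324] -> [-729, 3969, -1863, 324]
  [50, 44, -43, -12, 14, -34, 38, -42, 15, 32] -> [-450, -396, 387, 108, -126, 306, -342, 378, -135, -288] -> [4050, 3564, -3483, -972, 1134, -2754, 3078, -3402, 1215, 2592] -> [-4050, -3564, 3483, 972, -1134, 2754, -3078, 3402, -1215, -2592]
  [46, -23, 45, 40, -36, -37, -11] -> [-414, 207, -405, -360, 324, 333, 99] -> [3726, -1863, 3645, 3240, -2916, -2997, -891] -> [-3726, 1863, -3645, -3240, 2916, 2997, 891]
  [3, 3, 32, 11] -> [-27, -27, -288, -99] -> [243, 243, 2592, 891] -> [-243, -243, -2592, -891]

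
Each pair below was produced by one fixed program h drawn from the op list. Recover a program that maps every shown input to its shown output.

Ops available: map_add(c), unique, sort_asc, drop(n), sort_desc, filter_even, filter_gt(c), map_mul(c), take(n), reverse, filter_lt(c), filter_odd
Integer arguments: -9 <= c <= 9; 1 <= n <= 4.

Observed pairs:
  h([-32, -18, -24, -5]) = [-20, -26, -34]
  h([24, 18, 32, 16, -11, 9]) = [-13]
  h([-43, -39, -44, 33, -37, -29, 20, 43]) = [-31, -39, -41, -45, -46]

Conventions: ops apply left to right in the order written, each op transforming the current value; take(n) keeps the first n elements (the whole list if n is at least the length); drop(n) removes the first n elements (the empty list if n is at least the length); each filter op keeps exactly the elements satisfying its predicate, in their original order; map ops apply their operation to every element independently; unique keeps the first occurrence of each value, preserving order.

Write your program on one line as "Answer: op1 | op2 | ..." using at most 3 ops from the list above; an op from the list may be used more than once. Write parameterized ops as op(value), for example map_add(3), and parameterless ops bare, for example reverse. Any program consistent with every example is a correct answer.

filter_lt(-7) | map_add(-2) | sort_desc

Check, running the answer program on each example:
  [-32, -18, -24, -5] -> [-32, -18, -24] -> [-34, -20, -26] -> [-20, -26, -34]
  [24, 18, 32, 16, -11, 9] -> [-11] -> [-13] -> [-13]
  [-43, -39, -44, 33, -37, -29, 20, 43] -> [-43, -39, -44, -37, -29] -> [-45, -41, -46, -39, -31] -> [-31, -39, -41, -45, -46]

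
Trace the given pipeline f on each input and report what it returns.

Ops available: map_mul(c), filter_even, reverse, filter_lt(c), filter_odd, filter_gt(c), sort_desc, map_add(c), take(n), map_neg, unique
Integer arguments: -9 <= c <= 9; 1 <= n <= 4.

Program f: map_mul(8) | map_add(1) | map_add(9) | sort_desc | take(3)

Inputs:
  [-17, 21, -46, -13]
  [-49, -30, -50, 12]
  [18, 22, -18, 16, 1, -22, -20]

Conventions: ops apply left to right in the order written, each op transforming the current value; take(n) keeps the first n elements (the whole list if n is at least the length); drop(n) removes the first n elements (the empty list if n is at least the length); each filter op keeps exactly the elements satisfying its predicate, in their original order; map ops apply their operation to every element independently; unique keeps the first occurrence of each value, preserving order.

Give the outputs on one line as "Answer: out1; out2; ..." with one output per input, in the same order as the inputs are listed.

[178, -94, -126]; [106, -230, -382]; [186, 154, 138]

Execution, op by op:
  [-17, 21, -46, -13] -> [-136, 168, -368, -104] -> [-135, 169, -367, -103] -> [-126, 178, -358, -94] -> [178, -94, -126, -358] -> [178, -94, -126]
  [-49, -30, -50, 12] -> [-392, -240, -400, 96] -> [-391, -239, -399, 97] -> [-382, -230, -390, 106] -> [106, -230, -382, -390] -> [106, -230, -382]
  [18, 22, -18, 16, 1, -22, -20] -> [144, 176, -144, 128, 8, -176, -160] -> [145, 177, -143, 129, 9, -175, -159] -> [154, 186, -134, 138, 18, -166, -150] -> [186, 154, 138, 18, -134, -150, -166] -> [186, 154, 138]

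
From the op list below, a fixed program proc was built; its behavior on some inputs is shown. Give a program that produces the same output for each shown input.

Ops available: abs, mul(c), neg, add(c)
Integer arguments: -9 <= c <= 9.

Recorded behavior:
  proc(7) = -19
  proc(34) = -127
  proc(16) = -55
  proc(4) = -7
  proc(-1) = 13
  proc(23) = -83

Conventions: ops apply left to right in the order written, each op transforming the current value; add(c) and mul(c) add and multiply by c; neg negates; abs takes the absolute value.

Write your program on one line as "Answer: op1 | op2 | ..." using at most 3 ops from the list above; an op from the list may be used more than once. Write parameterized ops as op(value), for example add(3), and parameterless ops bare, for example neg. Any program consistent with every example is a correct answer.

mul(-4) | add(9)

Check, running the answer program on each example:
  7 -> -28 -> -19
  34 -> -136 -> -127
  16 -> -64 -> -55
  4 -> -16 -> -7
  -1 -> 4 -> 13
  23 -> -92 -> -83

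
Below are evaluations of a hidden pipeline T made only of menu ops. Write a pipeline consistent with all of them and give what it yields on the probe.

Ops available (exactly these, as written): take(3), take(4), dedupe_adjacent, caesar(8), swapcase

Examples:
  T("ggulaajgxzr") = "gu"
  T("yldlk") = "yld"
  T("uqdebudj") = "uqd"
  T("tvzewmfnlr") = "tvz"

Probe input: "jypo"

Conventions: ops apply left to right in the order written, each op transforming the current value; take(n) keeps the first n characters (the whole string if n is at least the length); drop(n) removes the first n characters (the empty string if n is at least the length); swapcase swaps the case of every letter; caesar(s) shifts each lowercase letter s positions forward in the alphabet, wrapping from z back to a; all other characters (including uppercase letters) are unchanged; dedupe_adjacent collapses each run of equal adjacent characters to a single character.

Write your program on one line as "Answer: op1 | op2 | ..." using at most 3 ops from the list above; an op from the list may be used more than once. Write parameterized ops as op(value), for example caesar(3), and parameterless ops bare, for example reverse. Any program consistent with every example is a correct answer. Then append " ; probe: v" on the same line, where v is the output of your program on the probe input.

take(4) | take(3) | dedupe_adjacent ; probe: "jyp"

Check, running the answer program on each example:
  "ggulaajgxzr" -> "ggul" -> "ggu" -> "gu"
  "yldlk" -> "yldl" -> "yld" -> "yld"
  "uqdebudj" -> "uqde" -> "uqd" -> "uqd"
  "tvzewmfnlr" -> "tvze" -> "tvz" -> "tvz"
  probe: "jypo" -> "jypo" -> "jyp" -> "jyp"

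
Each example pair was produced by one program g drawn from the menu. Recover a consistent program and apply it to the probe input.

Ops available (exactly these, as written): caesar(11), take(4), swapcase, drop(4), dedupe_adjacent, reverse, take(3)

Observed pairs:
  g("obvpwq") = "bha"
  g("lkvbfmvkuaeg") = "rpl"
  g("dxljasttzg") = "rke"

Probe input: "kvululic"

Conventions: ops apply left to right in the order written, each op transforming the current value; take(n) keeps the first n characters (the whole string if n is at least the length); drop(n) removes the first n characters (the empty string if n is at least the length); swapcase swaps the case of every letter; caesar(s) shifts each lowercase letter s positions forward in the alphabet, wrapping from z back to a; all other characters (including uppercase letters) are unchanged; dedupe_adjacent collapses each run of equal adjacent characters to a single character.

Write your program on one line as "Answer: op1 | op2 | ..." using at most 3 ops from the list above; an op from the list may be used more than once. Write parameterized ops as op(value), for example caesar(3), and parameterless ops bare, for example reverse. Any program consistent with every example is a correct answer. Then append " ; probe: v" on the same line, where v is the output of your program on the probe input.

reverse | caesar(11) | take(3) ; probe: "ntw"

Check, running the answer program on each example:
  "obvpwq" -> "qwpvbo" -> "bhagmz" -> "bha"
  "lkvbfmvkuaeg" -> "geaukvmfbvkl" -> "rplfvgxqmgvw" -> "rpl"
  "dxljasttzg" -> "gzttsajlxd" -> "rkeedluwio" -> "rke"
  probe: "kvululic" -> "ciluluvk" -> "ntwfwfgv" -> "ntw"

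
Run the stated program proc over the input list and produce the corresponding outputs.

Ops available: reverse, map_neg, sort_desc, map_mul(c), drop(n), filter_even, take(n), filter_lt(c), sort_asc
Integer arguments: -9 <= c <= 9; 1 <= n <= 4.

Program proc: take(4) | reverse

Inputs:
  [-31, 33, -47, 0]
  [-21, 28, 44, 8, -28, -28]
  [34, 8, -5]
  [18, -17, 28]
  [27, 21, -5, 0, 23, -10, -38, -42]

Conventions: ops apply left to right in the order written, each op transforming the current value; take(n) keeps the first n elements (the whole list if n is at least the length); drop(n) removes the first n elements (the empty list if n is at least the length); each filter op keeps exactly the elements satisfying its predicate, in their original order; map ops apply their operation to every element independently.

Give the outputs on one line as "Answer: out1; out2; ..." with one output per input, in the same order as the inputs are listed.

Execution, op by op:
  [-31, 33, -47, 0] -> [-31, 33, -47, 0] -> [0, -47, 33, -31]
  [-21, 28, 44, 8, -28, -28] -> [-21, 28, 44, 8] -> [8, 44, 28, -21]
  [34, 8, -5] -> [34, 8, -5] -> [-5, 8, 34]
  [18, -17, 28] -> [18, -17, 28] -> [28, -17, 18]
  [27, 21, -5, 0, 23, -10, -38, -42] -> [27, 21, -5, 0] -> [0, -5, 21, 27]

[0, -47, 33, -31]; [8, 44, 28, -21]; [-5, 8, 34]; [28, -17, 18]; [0, -5, 21, 27]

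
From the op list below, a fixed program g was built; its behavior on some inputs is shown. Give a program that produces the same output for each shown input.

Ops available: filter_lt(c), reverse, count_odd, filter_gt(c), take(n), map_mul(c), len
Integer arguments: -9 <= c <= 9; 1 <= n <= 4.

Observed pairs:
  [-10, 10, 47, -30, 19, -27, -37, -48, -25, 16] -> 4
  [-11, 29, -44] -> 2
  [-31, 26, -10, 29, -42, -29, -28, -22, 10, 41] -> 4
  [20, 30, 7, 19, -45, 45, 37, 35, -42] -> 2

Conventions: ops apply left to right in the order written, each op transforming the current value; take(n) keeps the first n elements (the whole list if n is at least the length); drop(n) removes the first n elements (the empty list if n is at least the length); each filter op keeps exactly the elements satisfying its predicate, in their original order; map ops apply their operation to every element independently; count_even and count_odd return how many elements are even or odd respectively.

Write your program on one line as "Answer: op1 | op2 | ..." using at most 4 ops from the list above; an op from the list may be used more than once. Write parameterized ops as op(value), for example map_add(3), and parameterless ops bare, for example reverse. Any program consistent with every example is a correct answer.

filter_lt(7) | reverse | take(4) | len

Check, running the answer program on each example:
  [-10, 10, 47, -30, 19, -27, -37, -48, -25, 16] -> [-10, -30, -27, -37, -48, -25] -> [-25, -48, -37, -27, -30, -10] -> [-25, -48, -37, -27] -> 4
  [-11, 29, -44] -> [-11, -44] -> [-44, -11] -> [-44, -11] -> 2
  [-31, 26, -10, 29, -42, -29, -28, -22, 10, 41] -> [-31, -10, -42, -29, -28, -22] -> [-22, -28, -29, -42, -10, -31] -> [-22, -28, -29, -42] -> 4
  [20, 30, 7, 19, -45, 45, 37, 35, -42] -> [-45, -42] -> [-42, -45] -> [-42, -45] -> 2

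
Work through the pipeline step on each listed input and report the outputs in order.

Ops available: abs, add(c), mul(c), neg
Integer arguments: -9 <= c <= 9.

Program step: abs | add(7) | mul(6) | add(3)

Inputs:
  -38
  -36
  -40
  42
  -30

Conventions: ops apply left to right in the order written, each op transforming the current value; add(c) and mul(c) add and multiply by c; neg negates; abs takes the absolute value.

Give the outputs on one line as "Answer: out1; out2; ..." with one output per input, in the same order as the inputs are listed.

273; 261; 285; 297; 225

Execution, op by op:
  -38 -> 38 -> 45 -> 270 -> 273
  -36 -> 36 -> 43 -> 258 -> 261
  -40 -> 40 -> 47 -> 282 -> 285
  42 -> 42 -> 49 -> 294 -> 297
  -30 -> 30 -> 37 -> 222 -> 225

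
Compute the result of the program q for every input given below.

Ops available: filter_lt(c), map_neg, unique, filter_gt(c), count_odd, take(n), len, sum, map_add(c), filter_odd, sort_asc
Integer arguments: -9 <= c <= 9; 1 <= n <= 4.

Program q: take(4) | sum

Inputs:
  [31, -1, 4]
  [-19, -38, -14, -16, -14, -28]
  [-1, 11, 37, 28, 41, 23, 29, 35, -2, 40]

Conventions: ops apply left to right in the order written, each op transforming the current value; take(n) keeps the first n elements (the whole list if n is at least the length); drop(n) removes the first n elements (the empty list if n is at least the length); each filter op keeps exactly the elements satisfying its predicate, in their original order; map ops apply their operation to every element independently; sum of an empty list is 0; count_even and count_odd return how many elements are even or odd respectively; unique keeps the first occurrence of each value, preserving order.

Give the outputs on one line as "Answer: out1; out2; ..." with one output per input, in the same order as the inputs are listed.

Execution, op by op:
  [31, -1, 4] -> [31, -1, 4] -> 34
  [-19, -38, -14, -16, -14, -28] -> [-19, -38, -14, -16] -> -87
  [-1, 11, 37, 28, 41, 23, 29, 35, -2, 40] -> [-1, 11, 37, 28] -> 75

34; -87; 75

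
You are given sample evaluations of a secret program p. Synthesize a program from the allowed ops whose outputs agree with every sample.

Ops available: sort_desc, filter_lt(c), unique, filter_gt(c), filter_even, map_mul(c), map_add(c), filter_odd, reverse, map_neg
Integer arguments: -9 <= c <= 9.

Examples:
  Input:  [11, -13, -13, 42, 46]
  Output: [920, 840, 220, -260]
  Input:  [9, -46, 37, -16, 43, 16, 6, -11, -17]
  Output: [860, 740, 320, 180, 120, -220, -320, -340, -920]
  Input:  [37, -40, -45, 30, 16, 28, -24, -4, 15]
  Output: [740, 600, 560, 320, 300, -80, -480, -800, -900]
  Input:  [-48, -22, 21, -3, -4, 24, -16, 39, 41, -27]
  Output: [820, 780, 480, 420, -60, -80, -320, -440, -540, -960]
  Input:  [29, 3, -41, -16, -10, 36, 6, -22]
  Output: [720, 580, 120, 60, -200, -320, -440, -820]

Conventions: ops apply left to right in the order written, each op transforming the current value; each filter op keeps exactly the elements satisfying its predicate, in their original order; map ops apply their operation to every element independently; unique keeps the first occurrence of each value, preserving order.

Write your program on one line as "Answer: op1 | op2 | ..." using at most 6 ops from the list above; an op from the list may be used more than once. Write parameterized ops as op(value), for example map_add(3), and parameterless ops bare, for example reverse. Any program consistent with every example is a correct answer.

reverse | map_mul(4) | sort_desc | unique | map_mul(5)

Check, running the answer program on each example:
  [11, -13, -13, 42, 46] -> [46, 42, -13, -13, 11] -> [184, 168, -52, -52, 44] -> [184, 168, 44, -52, -52] -> [184, 168, 44, -52] -> [920, 840, 220, -260]
  [9, -46, 37, -16, 43, 16, 6, -11, -17] -> [-17, -11, 6, 16, 43, -16, 37, -46, 9] -> [-68, -44, 24, 64, 172, -64, 148, -184, 36] -> [172, 148, 64, 36, 24, -44, -64, -68, -184] -> [172, 148, 64, 36, 24, -44, -64, -68, -184] -> [860, 740, 320, 180, 120, -220, -320, -340, -920]
  [37, -40, -45, 30, 16, 28, -24, -4, 15] -> [15, -4, -24, 28, 16, 30, -45, -40, 37] -> [60, -16, -96, 112, 64, 120, -180, -160, 148] -> [148, 120, 112, 64, 60, -16, -96, -160, -180] -> [148, 120, 112, 64, 60, -16, -96, -160, -180] -> [740, 600, 560, 320, 300, -80, -480, -800, -900]
  [-48, -22, 21, -3, -4, 24, -16, 39, 41, -27] -> [-27, 41, 39, -16, 24, -4, -3, 21, -22, -48] -> [-108, 164, 156, -64, 96, -16, -12, 84, -88, -192] -> [164, 156, 96, 84, -12, -16, -64, -88, -108, -192] -> [164, 156, 96, 84, -12, -16, -64, -88, -108, -192] -> [820, 780, 480, 420, -60, -80, -320, -440, -540, -960]
  [29, 3, -41, -16, -10, 36, 6, -22] -> [-22, 6, 36, -10, -16, -41, 3, 29] -> [-88, 24, 144, -40, -64, -164, 12, 116] -> [144, 116, 24, 12, -40, -64, -88, -164] -> [144, 116, 24, 12, -40, -64, -88, -164] -> [720, 580, 120, 60, -200, -320, -440, -820]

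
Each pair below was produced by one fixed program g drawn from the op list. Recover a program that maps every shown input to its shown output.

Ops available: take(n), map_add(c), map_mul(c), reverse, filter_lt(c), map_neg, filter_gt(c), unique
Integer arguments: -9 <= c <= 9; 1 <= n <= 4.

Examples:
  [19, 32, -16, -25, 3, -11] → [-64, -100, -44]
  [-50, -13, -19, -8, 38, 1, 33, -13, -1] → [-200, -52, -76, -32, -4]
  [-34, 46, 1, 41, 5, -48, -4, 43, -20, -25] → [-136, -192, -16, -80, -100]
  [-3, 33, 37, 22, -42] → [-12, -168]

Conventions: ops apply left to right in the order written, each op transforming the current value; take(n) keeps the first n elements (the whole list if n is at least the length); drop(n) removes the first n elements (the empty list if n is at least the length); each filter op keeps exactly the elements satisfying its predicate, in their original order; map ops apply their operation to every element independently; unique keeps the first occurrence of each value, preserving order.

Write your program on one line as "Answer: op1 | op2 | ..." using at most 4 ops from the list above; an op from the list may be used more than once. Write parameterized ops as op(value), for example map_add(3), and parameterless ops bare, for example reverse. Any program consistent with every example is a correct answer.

map_mul(-4) | filter_gt(0) | unique | map_neg

Check, running the answer program on each example:
  [19, 32, -16, -25, 3, -11] -> [-76, -128, 64, 100, -12, 44] -> [64, 100, 44] -> [64, 100, 44] -> [-64, -100, -44]
  [-50, -13, -19, -8, 38, 1, 33, -13, -1] -> [200, 52, 76, 32, -152, -4, -132, 52, 4] -> [200, 52, 76, 32, 52, 4] -> [200, 52, 76, 32, 4] -> [-200, -52, -76, -32, -4]
  [-34, 46, 1, 41, 5, -48, -4, 43, -20, -25] -> [136, -184, -4, -164, -20, 192, 16, -172, 80, 100] -> [136, 192, 16, 80, 100] -> [136, 192, 16, 80, 100] -> [-136, -192, -16, -80, -100]
  [-3, 33, 37, 22, -42] -> [12, -132, -148, -88, 168] -> [12, 168] -> [12, 168] -> [-12, -168]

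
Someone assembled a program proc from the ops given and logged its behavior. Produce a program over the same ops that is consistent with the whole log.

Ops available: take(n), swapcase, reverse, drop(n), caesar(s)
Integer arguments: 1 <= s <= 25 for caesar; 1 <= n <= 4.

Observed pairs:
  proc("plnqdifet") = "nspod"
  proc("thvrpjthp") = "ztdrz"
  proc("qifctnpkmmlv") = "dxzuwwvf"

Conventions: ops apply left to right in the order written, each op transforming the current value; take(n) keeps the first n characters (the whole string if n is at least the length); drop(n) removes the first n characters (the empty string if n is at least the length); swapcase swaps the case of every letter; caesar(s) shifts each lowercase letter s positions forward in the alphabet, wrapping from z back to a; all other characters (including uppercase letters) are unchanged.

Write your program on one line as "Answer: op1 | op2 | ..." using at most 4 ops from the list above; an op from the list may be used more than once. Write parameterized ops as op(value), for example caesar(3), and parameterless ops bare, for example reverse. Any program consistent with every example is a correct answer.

caesar(2) | caesar(4) | caesar(4) | drop(4)

Check, running the answer program on each example:
  "plnqdifet" -> "rnpsfkhgv" -> "vrtwjolkz" -> "zvxanspod" -> "nspod"
  "thvrpjthp" -> "vjxtrlvjr" -> "znbxvpznv" -> "drfbztdrz" -> "ztdrz"
  "qifctnpkmmlv" -> "skhevprmoonx" -> "woliztvqssrb" -> "aspmdxzuwwvf" -> "dxzuwwvf"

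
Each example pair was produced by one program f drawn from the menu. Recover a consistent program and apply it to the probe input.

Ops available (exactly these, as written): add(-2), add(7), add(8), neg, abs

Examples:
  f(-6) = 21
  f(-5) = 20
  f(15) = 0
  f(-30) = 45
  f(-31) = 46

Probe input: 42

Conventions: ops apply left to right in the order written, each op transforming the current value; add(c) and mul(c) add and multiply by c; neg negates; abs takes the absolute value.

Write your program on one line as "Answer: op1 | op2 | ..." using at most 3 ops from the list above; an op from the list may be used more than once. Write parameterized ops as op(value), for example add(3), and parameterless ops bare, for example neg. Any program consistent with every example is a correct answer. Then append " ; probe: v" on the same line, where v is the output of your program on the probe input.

neg | add(8) | add(7) ; probe: -27

Check, running the answer program on each example:
  -6 -> 6 -> 14 -> 21
  -5 -> 5 -> 13 -> 20
  15 -> -15 -> -7 -> 0
  -30 -> 30 -> 38 -> 45
  -31 -> 31 -> 39 -> 46
  probe: 42 -> -42 -> -34 -> -27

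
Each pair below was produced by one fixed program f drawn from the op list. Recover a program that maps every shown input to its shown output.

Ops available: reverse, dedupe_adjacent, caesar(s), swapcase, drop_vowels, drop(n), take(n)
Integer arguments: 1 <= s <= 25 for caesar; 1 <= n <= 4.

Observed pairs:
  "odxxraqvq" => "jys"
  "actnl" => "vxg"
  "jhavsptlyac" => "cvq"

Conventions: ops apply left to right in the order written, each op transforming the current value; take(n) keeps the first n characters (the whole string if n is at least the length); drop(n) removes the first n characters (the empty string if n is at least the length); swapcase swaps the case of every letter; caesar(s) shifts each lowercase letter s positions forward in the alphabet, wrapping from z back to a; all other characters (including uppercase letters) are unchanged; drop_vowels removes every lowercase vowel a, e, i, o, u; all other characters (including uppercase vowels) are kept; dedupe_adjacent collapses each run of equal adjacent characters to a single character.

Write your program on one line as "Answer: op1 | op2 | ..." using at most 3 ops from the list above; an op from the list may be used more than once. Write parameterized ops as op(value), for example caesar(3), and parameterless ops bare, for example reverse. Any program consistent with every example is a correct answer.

caesar(21) | drop_vowels | take(3)

Check, running the answer program on each example:
  "odxxraqvq" -> "jyssmvlql" -> "jyssmvlql" -> "jys"
  "actnl" -> "vxoig" -> "vxg" -> "vxg"
  "jhavsptlyac" -> "ecvqnkogtvx" -> "cvqnkgtvx" -> "cvq"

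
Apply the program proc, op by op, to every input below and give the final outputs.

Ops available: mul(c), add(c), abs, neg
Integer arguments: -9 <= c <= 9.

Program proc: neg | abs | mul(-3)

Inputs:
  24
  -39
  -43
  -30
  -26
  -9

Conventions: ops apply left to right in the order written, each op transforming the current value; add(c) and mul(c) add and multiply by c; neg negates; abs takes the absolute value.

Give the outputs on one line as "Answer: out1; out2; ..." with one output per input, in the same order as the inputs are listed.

-72; -117; -129; -90; -78; -27

Execution, op by op:
  24 -> -24 -> 24 -> -72
  -39 -> 39 -> 39 -> -117
  -43 -> 43 -> 43 -> -129
  -30 -> 30 -> 30 -> -90
  -26 -> 26 -> 26 -> -78
  -9 -> 9 -> 9 -> -27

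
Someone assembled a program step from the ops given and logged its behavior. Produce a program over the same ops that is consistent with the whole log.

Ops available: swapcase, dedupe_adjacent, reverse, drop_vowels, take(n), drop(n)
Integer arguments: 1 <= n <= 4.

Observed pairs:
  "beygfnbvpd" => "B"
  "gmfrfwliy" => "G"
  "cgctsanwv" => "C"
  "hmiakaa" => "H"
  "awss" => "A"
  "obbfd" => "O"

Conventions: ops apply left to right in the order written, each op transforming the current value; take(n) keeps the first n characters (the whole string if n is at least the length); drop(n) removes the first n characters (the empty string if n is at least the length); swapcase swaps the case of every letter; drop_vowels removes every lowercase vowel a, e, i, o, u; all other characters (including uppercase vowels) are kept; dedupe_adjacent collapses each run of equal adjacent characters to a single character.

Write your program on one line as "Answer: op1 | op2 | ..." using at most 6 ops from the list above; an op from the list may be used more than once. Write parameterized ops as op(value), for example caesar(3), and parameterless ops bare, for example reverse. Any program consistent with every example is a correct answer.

reverse | swapcase | reverse | take(3) | take(1)

Check, running the answer program on each example:
  "beygfnbvpd" -> "dpvbnfgyeb" -> "DPVBNFGYEB" -> "BEYGFNBVPD" -> "BEY" -> "B"
  "gmfrfwliy" -> "yilwfrfmg" -> "YILWFRFMG" -> "GMFRFWLIY" -> "GMF" -> "G"
  "cgctsanwv" -> "vwnastcgc" -> "VWNASTCGC" -> "CGCTSANWV" -> "CGC" -> "C"
  "hmiakaa" -> "aakaimh" -> "AAKAIMH" -> "HMIAKAA" -> "HMI" -> "H"
  "awss" -> "sswa" -> "SSWA" -> "AWSS" -> "AWS" -> "A"
  "obbfd" -> "dfbbo" -> "DFBBO" -> "OBBFD" -> "OBB" -> "O"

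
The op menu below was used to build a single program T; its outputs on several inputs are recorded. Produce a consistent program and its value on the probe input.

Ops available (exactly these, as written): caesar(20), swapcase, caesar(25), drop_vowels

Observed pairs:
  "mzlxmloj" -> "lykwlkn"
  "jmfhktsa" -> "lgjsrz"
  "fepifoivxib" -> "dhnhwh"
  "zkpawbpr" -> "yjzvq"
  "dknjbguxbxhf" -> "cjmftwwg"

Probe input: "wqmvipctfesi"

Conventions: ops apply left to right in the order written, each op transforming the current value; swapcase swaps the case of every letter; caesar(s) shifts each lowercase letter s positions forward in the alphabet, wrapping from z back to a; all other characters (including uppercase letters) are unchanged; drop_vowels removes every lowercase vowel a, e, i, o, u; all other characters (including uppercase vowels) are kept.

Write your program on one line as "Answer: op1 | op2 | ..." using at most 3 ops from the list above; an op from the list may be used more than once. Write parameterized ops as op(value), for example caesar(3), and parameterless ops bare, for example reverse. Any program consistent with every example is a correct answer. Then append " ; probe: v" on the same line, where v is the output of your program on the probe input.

caesar(25) | drop_vowels ; probe: "vplhbsdrh"

Check, running the answer program on each example:
  "mzlxmloj" -> "lykwlkni" -> "lykwlkn"
  "jmfhktsa" -> "ilegjsrz" -> "lgjsrz"
  "fepifoivxib" -> "edohenhuwha" -> "dhnhwh"
  "zkpawbpr" -> "yjozvaoq" -> "yjzvq"
  "dknjbguxbxhf" -> "cjmiaftwawge" -> "cjmftwwg"
  probe: "wqmvipctfesi" -> "vpluhobsedrh" -> "vplhbsdrh"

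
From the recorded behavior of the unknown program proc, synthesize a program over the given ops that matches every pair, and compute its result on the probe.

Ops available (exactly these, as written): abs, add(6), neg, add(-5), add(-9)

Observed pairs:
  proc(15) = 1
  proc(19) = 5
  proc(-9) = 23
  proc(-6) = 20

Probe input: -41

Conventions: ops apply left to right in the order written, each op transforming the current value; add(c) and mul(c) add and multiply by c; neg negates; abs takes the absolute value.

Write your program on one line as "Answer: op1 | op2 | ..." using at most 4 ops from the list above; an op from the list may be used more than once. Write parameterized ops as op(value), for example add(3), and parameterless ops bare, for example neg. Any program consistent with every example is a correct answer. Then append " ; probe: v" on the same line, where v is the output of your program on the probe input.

add(-9) | add(-5) | abs ; probe: 55

Check, running the answer program on each example:
  15 -> 6 -> 1 -> 1
  19 -> 10 -> 5 -> 5
  -9 -> -18 -> -23 -> 23
  -6 -> -15 -> -20 -> 20
  probe: -41 -> -50 -> -55 -> 55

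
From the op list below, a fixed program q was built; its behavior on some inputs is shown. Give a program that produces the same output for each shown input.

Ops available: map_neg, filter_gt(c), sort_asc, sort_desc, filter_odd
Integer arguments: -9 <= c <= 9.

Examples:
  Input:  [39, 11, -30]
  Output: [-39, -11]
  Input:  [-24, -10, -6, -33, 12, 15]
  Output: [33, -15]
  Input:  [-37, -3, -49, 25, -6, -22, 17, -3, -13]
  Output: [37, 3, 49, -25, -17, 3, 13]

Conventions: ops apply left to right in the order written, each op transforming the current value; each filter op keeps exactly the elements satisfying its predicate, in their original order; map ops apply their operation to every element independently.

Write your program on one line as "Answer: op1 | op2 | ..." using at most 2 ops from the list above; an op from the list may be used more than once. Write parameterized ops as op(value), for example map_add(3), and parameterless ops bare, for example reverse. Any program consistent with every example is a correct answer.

map_neg | filter_odd

Check, running the answer program on each example:
  [39, 11, -30] -> [-39, -11, 30] -> [-39, -11]
  [-24, -10, -6, -33, 12, 15] -> [24, 10, 6, 33, -12, -15] -> [33, -15]
  [-37, -3, -49, 25, -6, -22, 17, -3, -13] -> [37, 3, 49, -25, 6, 22, -17, 3, 13] -> [37, 3, 49, -25, -17, 3, 13]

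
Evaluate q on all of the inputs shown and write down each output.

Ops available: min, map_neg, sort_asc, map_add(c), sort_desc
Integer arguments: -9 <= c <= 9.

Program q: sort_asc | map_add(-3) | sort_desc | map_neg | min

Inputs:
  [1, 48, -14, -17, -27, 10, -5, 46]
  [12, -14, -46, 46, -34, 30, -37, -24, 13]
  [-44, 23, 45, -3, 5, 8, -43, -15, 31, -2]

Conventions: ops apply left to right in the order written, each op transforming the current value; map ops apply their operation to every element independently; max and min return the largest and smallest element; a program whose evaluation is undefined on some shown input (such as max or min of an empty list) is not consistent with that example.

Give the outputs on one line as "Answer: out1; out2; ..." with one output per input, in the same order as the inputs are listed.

Execution, op by op:
  [1, 48, -14, -17, -27, 10, -5, 46] -> [-27, -17, -14, -5, 1, 10, 46, 48] -> [-30, -20, -17, -8, -2, 7, 43, 45] -> [45, 43, 7, -2, -8, -17, -20, -30] -> [-45, -43, -7, 2, 8, 17, 20, 30] -> -45
  [12, -14, -46, 46, -34, 30, -37, -24, 13] -> [-46, -37, -34, -24, -14, 12, 13, 30, 46] -> [-49, -40, -37, -27, -17, 9, 10, 27, 43] -> [43, 27, 10, 9, -17, -27, -37, -40, -49] -> [-43, -27, -10, -9, 17, 27, 37, 40, 49] -> -43
  [-44, 23, 45, -3, 5, 8, -43, -15, 31, -2] -> [-44, -43, -15, -3, -2, 5, 8, 23, 31, 45] -> [-47, -46, -18, -6, -5, 2, 5, 20, 28, 42] -> [42, 28, 20, 5, 2, -5, -6, -18, -46, -47] -> [-42, -28, -20, -5, -2, 5, 6, 18, 46, 47] -> -42

-45; -43; -42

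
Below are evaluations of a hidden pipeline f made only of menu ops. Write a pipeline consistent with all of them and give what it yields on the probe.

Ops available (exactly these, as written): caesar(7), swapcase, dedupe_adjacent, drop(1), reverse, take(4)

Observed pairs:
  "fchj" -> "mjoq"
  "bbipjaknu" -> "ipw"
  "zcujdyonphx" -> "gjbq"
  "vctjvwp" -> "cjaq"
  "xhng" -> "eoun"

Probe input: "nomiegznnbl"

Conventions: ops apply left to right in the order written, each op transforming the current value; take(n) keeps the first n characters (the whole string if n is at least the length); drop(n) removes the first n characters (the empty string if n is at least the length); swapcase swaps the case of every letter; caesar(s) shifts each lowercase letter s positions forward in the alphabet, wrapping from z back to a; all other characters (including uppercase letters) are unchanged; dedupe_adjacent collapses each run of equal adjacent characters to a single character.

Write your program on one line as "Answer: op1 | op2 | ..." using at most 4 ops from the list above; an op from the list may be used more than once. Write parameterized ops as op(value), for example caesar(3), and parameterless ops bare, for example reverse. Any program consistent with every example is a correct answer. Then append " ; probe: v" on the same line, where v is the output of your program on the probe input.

caesar(7) | take(4) | dedupe_adjacent ; probe: "uvtp"

Check, running the answer program on each example:
  "fchj" -> "mjoq" -> "mjoq" -> "mjoq"
  "bbipjaknu" -> "iipwqhrub" -> "iipw" -> "ipw"
  "zcujdyonphx" -> "gjbqkfvuwoe" -> "gjbq" -> "gjbq"
  "vctjvwp" -> "cjaqcdw" -> "cjaq" -> "cjaq"
  "xhng" -> "eoun" -> "eoun" -> "eoun"
  probe: "nomiegznnbl" -> "uvtplnguuis" -> "uvtp" -> "uvtp"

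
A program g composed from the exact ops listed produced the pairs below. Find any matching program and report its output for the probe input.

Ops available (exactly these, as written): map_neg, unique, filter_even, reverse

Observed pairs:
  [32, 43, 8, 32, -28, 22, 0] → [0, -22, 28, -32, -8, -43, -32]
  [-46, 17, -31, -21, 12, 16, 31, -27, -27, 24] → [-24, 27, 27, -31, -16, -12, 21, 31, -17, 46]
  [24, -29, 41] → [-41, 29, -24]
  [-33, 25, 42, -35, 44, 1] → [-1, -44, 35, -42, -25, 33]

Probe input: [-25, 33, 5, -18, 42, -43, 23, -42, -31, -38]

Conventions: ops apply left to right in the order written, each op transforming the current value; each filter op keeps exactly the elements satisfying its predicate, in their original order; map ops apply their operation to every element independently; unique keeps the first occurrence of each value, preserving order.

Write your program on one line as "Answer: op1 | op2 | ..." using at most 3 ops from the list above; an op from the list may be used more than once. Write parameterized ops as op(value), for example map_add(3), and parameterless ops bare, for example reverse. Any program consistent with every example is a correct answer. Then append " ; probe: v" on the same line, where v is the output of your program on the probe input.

map_neg | reverse ; probe: [38, 31, 42, -23, 43, -42, 18, -5, -33, 25]

Check, running the answer program on each example:
  [32, 43, 8, 32, -28, 22, 0] -> [-32, -43, -8, -32, 28, -22, 0] -> [0, -22, 28, -32, -8, -43, -32]
  [-46, 17, -31, -21, 12, 16, 31, -27, -27, 24] -> [46, -17, 31, 21, -12, -16, -31, 27, 27, -24] -> [-24, 27, 27, -31, -16, -12, 21, 31, -17, 46]
  [24, -29, 41] -> [-24, 29, -41] -> [-41, 29, -24]
  [-33, 25, 42, -35, 44, 1] -> [33, -25, -42, 35, -44, -1] -> [-1, -44, 35, -42, -25, 33]
  probe: [-25, 33, 5, -18, 42, -43, 23, -42, -31, -38] -> [25, -33, -5, 18, -42, 43, -23, 42, 31, 38] -> [38, 31, 42, -23, 43, -42, 18, -5, -33, 25]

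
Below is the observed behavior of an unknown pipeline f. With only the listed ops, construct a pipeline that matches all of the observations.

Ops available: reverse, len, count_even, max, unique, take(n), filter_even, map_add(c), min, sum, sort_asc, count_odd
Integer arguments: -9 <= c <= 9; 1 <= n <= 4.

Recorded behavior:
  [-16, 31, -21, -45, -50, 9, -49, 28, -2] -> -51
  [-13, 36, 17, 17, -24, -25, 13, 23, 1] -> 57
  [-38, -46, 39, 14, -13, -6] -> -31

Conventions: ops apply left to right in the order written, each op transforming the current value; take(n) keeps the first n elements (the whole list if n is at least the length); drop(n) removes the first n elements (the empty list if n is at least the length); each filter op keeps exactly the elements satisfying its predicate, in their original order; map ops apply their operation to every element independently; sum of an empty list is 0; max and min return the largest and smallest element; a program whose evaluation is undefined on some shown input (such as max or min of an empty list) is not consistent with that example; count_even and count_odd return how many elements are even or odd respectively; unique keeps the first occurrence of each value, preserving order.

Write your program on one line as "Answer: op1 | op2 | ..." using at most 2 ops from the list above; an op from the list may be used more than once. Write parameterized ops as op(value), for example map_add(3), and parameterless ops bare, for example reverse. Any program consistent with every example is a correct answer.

take(4) | sum

Check, running the answer program on each example:
  [-16, 31, -21, -45, -50, 9, -49, 28, -2] -> [-16, 31, -21, -45] -> -51
  [-13, 36, 17, 17, -24, -25, 13, 23, 1] -> [-13, 36, 17, 17] -> 57
  [-38, -46, 39, 14, -13, -6] -> [-38, -46, 39, 14] -> -31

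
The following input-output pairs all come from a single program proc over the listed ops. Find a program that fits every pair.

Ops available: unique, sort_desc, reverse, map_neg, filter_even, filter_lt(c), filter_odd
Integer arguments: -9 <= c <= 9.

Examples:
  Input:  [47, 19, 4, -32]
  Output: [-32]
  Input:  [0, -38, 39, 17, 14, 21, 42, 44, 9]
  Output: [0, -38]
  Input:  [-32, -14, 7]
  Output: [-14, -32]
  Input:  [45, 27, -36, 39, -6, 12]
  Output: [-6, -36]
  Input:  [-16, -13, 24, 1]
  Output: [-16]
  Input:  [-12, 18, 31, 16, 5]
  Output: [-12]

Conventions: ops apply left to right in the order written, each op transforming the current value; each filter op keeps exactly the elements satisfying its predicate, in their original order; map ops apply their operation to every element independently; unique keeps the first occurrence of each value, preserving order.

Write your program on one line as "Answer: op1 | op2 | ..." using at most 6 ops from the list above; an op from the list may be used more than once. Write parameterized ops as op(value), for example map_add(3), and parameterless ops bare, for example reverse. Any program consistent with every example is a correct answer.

sort_desc | filter_lt(4) | reverse | filter_even | reverse

Check, running the answer program on each example:
  [47, 19, 4, -32] -> [47, 19, 4, -32] -> [-32] -> [-32] -> [-32] -> [-32]
  [0, -38, 39, 17, 14, 21, 42, 44, 9] -> [44, 42, 39, 21, 17, 14, 9, 0, -38] -> [0, -38] -> [-38, 0] -> [-38, 0] -> [0, -38]
  [-32, -14, 7] -> [7, -14, -32] -> [-14, -32] -> [-32, -14] -> [-32, -14] -> [-14, -32]
  [45, 27, -36, 39, -6, 12] -> [45, 39, 27, 12, -6, -36] -> [-6, -36] -> [-36, -6] -> [-36, -6] -> [-6, -36]
  [-16, -13, 24, 1] -> [24, 1, -13, -16] -> [1, -13, -16] -> [-16, -13, 1] -> [-16] -> [-16]
  [-12, 18, 31, 16, 5] -> [31, 18, 16, 5, -12] -> [-12] -> [-12] -> [-12] -> [-12]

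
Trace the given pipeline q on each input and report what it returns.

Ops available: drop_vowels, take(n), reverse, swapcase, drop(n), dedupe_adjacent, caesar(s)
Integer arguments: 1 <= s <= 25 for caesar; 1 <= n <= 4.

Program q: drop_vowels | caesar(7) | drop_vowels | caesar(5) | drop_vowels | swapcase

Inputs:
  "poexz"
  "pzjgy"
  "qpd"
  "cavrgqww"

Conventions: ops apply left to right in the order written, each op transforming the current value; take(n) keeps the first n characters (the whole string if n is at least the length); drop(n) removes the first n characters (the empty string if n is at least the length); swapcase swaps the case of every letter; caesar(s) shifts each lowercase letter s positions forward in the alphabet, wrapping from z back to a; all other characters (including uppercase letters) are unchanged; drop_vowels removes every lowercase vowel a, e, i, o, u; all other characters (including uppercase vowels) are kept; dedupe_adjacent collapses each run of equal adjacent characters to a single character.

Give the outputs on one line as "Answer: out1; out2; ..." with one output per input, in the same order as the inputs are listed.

Execution, op by op:
  "poexz" -> "pxz" -> "weg" -> "wg" -> "bl" -> "bl" -> "BL"
  "pzjgy" -> "pzjgy" -> "wgqnf" -> "wgqnf" -> "blvsk" -> "blvsk" -> "BLVSK"
  "qpd" -> "qpd" -> "xwk" -> "xwk" -> "cbp" -> "cbp" -> "CBP"
  "cavrgqww" -> "cvrgqww" -> "jcynxdd" -> "jcynxdd" -> "ohdscii" -> "hdsc" -> "HDSC"

"BL"; "BLVSK"; "CBP"; "HDSC"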